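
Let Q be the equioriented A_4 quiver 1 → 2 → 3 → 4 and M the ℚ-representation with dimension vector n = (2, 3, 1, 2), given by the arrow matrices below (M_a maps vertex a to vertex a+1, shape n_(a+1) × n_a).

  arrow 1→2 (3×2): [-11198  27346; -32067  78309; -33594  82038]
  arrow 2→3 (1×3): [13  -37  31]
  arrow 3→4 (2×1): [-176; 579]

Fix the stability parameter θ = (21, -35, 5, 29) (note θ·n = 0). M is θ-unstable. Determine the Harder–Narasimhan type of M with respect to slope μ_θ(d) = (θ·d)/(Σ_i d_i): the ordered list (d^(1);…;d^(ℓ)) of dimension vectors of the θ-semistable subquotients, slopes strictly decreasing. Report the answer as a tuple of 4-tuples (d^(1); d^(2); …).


Via rank(M_{q-1}∘⋯∘M_p): M ≅ I[1,1], I[1,4], I[2,2]^2, I[4,4].
μ_θ-semistable layers: μ^(1)=29; μ^(2)=21; μ^(3)=5; μ^(4)=-7; μ^(5)=-35

((0, 0, 0, 2); (1, 0, 0, 0); (0, 0, 1, 0); (1, 1, 0, 0); (0, 2, 0, 0))


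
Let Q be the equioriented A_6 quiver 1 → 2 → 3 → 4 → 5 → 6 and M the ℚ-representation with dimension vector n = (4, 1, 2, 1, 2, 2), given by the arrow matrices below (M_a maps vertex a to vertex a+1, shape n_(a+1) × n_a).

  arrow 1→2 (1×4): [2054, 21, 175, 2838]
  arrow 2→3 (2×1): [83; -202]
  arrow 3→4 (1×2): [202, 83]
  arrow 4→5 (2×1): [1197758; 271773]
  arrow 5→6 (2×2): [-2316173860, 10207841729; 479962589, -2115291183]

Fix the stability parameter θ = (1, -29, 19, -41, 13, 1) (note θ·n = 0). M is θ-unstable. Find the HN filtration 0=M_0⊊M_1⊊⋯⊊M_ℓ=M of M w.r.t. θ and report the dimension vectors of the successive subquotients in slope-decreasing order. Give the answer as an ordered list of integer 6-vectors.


Via rank(M_{q-1}∘⋯∘M_p): M ≅ I[1,1]^3, I[1,3], I[3,6], I[5,6].
μ_θ-semistable layers: μ^(1)=19; μ^(2)=7; μ^(3)=1; μ^(4)=-11; μ^(5)=-14

((0, 0, 1, 0, 0, 0); (0, 0, 0, 0, 2, 2); (3, 0, 0, 0, 0, 0); (0, 0, 1, 1, 0, 0); (1, 1, 0, 0, 0, 0))


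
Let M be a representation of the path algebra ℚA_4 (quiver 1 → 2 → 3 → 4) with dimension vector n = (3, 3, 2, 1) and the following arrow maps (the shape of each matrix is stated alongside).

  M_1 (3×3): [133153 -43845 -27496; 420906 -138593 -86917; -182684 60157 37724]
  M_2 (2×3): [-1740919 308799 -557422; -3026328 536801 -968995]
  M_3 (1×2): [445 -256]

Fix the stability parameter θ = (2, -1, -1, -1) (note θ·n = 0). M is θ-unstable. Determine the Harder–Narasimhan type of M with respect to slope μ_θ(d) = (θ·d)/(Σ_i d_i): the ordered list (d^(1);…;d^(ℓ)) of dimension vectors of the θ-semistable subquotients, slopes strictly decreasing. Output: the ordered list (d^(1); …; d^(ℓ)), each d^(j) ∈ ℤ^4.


Barcode: M ≅ I[1,2], I[1,3], I[1,4]. HN layers by μ_θ (3 steps, strictly decreasing):
  μ^(1)=1/2; μ^(2)=0; μ^(3)=-1/4

((1, 1, 0, 0); (1, 1, 1, 0); (1, 1, 1, 1))


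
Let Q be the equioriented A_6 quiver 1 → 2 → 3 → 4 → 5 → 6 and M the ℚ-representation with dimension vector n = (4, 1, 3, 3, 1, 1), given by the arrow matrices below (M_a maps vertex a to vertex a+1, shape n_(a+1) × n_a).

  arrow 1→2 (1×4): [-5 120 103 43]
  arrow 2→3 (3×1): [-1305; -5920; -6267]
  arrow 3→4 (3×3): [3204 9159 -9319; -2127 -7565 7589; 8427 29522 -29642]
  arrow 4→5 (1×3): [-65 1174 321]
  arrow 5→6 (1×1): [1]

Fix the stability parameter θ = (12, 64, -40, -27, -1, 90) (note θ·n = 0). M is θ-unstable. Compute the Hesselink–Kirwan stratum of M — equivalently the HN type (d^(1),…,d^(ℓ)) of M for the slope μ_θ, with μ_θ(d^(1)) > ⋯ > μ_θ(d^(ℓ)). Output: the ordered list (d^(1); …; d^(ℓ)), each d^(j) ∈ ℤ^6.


Interval decomposition of M: I[1,1]^3, I[1,6], I[3,3], I[3,4], I[4,4].
HN type (ℓ=5): μ^(1)=90; μ^(2)=12; μ^(3)=8/5; μ^(4)=-27; μ^(5)=-40

((0, 0, 0, 0, 0, 1); (3, 0, 0, 0, 0, 0); (1, 1, 1, 1, 1, 0); (0, 0, 0, 2, 0, 0); (0, 0, 2, 0, 0, 0))


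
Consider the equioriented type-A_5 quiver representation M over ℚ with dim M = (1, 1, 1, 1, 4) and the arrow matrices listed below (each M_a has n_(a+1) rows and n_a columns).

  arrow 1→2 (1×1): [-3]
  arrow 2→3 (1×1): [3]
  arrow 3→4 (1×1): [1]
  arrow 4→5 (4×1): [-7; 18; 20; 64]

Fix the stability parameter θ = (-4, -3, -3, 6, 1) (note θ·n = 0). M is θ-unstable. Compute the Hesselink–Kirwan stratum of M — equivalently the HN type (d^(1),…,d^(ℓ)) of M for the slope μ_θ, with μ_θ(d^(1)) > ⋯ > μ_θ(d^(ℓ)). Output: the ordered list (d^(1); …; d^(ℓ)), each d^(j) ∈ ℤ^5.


Interval decomposition of M: I[1,5], I[5,5]^3.
HN type (ℓ=4): μ^(1)=7/2; μ^(2)=1; μ^(3)=-3; μ^(4)=-4

((0, 0, 0, 1, 1); (0, 0, 0, 0, 3); (0, 1, 1, 0, 0); (1, 0, 0, 0, 0))


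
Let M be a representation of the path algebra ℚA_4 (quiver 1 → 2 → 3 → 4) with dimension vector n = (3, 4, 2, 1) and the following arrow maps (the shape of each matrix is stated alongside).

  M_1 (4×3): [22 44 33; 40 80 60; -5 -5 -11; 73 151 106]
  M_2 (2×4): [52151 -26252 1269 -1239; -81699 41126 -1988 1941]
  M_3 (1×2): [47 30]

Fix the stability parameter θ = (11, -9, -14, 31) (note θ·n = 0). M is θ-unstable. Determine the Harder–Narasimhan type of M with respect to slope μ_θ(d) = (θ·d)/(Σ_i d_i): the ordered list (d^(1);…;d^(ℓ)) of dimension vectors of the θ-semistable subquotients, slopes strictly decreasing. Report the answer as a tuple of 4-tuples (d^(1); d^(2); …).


Barcode: M ≅ I[1,1], I[1,2], I[1,3], I[2,2], I[2,4]. HN layers by μ_θ (6 steps, strictly decreasing):
  μ^(1)=31; μ^(2)=11; μ^(3)=1; μ^(4)=-4; μ^(5)=-9; μ^(6)=-23/2

((0, 0, 0, 1); (1, 0, 0, 0); (1, 1, 0, 0); (1, 1, 1, 0); (0, 1, 0, 0); (0, 1, 1, 0))


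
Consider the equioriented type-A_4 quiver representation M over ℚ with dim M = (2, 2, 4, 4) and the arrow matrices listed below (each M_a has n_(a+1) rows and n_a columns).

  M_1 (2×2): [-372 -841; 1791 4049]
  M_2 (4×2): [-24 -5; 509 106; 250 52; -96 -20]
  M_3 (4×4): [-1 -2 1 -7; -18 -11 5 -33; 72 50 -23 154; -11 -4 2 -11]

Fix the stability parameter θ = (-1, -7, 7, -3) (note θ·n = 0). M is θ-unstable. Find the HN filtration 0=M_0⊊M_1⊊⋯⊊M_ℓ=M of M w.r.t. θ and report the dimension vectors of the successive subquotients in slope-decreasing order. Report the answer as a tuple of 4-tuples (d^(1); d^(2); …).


Interval decomposition of M: I[1,4]^2, I[3,3], I[3,4], I[4,4].
HN type (ℓ=4): μ^(1)=7; μ^(2)=2; μ^(3)=-3; μ^(4)=-4

((0, 0, 1, 0); (0, 0, 3, 3); (0, 0, 0, 1); (2, 2, 0, 0))


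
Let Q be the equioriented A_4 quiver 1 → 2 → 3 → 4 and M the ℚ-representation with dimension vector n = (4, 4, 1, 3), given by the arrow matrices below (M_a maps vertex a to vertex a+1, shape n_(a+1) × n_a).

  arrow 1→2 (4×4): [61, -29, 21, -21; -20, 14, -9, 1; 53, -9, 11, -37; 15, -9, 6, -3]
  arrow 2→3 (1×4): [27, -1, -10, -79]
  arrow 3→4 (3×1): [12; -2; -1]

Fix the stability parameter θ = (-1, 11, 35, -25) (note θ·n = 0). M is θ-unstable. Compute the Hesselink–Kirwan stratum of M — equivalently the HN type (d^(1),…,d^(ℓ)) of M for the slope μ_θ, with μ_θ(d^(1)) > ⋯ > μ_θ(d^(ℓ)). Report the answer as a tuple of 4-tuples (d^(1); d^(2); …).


Interval decomposition of M: I[1,1], I[1,2]^2, I[1,4], I[2,2], I[4,4]^2.
HN type (ℓ=4): μ^(1)=11; μ^(2)=7; μ^(3)=-1; μ^(4)=-25

((0, 3, 0, 0); (0, 1, 1, 1); (4, 0, 0, 0); (0, 0, 0, 2))


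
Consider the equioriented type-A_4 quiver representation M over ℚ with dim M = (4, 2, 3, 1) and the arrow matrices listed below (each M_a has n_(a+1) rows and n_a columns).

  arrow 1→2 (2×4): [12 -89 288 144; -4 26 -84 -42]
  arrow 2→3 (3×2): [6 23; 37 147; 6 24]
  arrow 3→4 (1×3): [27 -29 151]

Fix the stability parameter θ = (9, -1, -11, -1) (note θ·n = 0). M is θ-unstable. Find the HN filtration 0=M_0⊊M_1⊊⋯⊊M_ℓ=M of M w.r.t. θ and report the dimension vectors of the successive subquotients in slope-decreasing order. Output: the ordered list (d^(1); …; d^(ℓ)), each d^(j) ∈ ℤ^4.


Via rank(M_{q-1}∘⋯∘M_p): M ≅ I[1,1]^2, I[1,3], I[1,4], I[3,3].
μ_θ-semistable layers: μ^(1)=9; μ^(2)=-1; μ^(3)=-11

((2, 0, 0, 0); (2, 2, 2, 1); (0, 0, 1, 0))


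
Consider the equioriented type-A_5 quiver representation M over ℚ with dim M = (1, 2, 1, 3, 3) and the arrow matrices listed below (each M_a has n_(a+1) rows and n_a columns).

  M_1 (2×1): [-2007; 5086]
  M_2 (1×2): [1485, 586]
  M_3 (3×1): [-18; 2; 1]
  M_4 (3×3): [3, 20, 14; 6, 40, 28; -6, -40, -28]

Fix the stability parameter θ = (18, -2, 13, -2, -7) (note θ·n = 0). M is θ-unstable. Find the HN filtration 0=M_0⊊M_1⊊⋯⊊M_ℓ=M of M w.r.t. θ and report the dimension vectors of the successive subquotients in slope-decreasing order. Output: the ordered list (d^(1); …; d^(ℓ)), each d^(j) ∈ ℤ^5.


Barcode: M ≅ I[1,4], I[2,2], I[4,4], I[4,5], I[5,5]^2. HN layers by μ_θ (4 steps, strictly decreasing):
  μ^(1)=27/4; μ^(2)=-2; μ^(3)=-9/2; μ^(4)=-7

((1, 1, 1, 1, 0); (0, 1, 0, 1, 0); (0, 0, 0, 1, 1); (0, 0, 0, 0, 2))


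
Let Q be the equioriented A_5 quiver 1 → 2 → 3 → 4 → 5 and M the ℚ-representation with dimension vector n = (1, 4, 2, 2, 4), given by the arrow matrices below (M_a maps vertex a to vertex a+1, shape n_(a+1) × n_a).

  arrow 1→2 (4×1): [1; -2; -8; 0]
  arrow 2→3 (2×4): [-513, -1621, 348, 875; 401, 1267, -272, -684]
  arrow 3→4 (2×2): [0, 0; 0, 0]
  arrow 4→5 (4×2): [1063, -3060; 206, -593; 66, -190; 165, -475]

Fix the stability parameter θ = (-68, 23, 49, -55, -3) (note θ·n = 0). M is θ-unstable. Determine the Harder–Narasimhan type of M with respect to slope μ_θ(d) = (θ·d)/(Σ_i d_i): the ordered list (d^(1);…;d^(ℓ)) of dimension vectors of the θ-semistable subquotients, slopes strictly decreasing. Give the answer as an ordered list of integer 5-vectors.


Interval decomposition of M: I[1,3], I[2,2]^2, I[2,3], I[4,5]^2, I[5,5]^2.
HN type (ℓ=5): μ^(1)=49; μ^(2)=23; μ^(3)=-3; μ^(4)=-55; μ^(5)=-68

((0, 0, 2, 0, 0); (0, 4, 0, 0, 0); (0, 0, 0, 0, 4); (0, 0, 0, 2, 0); (1, 0, 0, 0, 0))


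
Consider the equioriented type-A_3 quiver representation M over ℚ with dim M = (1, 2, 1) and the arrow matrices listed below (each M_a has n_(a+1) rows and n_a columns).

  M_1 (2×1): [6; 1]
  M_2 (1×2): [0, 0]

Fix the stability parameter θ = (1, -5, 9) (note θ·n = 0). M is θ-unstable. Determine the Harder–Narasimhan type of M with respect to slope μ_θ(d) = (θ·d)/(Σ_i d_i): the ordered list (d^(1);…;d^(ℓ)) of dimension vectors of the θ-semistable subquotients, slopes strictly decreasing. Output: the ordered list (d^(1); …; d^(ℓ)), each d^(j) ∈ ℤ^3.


Interval decomposition of M: I[1,2], I[2,2], I[3,3].
HN type (ℓ=3): μ^(1)=9; μ^(2)=-2; μ^(3)=-5

((0, 0, 1); (1, 1, 0); (0, 1, 0))


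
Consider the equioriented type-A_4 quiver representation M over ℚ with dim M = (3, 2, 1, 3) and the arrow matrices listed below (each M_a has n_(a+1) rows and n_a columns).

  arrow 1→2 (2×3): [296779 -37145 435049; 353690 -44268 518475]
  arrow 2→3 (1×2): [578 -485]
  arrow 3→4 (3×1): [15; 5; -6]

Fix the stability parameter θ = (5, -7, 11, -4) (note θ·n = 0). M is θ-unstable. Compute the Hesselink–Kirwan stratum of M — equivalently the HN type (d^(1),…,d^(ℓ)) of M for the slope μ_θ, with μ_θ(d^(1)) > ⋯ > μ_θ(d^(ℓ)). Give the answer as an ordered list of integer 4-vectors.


Barcode: M ≅ I[1,1], I[1,2], I[1,4], I[4,4]^2. HN layers by μ_θ (4 steps, strictly decreasing):
  μ^(1)=5; μ^(2)=7/2; μ^(3)=-1; μ^(4)=-4

((1, 0, 0, 0); (0, 0, 1, 1); (2, 2, 0, 0); (0, 0, 0, 2))


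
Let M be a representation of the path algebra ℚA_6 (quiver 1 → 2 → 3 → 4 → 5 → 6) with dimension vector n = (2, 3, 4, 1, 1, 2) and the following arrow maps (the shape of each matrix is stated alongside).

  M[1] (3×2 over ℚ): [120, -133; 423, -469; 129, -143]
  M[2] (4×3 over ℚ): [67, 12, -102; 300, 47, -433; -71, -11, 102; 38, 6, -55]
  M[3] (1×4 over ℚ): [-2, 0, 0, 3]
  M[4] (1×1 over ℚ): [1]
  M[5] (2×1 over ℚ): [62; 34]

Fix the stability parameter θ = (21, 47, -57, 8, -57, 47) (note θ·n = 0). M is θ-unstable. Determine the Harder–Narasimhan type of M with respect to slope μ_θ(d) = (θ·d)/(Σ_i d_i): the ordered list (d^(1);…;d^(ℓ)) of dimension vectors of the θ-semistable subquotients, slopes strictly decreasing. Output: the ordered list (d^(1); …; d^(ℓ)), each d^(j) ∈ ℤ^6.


Barcode: M ≅ I[1,3], I[1,6], I[2,3], I[3,3], I[6,6]. HN layers by μ_θ (5 steps, strictly decreasing):
  μ^(1)=47; μ^(2)=11/3; μ^(3)=-5; μ^(4)=-38/5; μ^(5)=-57

((0, 0, 0, 0, 0, 2); (1, 1, 1, 0, 0, 0); (0, 1, 1, 0, 0, 0); (1, 1, 1, 1, 1, 0); (0, 0, 1, 0, 0, 0))


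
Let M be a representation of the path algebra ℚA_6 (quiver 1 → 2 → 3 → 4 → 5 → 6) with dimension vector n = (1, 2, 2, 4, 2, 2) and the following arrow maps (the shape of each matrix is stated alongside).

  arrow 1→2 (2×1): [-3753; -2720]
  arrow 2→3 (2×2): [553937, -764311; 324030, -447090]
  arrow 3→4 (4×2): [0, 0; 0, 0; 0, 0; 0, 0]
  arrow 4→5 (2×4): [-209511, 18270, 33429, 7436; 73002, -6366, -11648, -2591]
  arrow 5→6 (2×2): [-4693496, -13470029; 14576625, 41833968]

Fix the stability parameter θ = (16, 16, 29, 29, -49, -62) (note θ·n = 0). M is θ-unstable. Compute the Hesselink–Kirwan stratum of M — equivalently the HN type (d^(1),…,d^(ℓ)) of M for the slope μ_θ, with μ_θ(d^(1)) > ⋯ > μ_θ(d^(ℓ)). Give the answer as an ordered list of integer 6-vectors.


Via rank(M_{q-1}∘⋯∘M_p): M ≅ I[1,3], I[2,2], I[3,3], I[4,4]^2, I[4,6]^2.
μ_θ-semistable layers: μ^(1)=29; μ^(2)=16; μ^(3)=-82/3

((0, 0, 2, 2, 0, 0); (1, 2, 0, 0, 0, 0); (0, 0, 0, 2, 2, 2))


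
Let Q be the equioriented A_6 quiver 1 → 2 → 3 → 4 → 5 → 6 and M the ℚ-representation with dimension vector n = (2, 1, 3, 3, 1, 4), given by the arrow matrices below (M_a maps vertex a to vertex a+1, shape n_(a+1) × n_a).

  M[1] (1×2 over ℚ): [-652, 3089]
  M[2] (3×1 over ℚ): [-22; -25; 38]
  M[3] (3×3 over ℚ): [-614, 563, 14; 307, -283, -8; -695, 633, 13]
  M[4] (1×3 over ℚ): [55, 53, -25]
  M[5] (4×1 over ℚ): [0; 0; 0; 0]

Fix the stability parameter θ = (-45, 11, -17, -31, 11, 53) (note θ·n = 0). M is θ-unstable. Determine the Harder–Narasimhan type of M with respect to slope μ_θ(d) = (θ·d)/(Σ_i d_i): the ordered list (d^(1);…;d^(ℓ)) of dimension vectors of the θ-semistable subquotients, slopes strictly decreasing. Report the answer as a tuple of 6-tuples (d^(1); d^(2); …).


Barcode: M ≅ I[1,1], I[1,5], I[3,4]^2, I[6,6]^4. HN layers by μ_θ (5 steps, strictly decreasing):
  μ^(1)=53; μ^(2)=11; μ^(3)=-37/3; μ^(4)=-24; μ^(5)=-45

((0, 0, 0, 0, 0, 4); (0, 0, 0, 0, 1, 0); (0, 1, 1, 1, 0, 0); (0, 0, 2, 2, 0, 0); (2, 0, 0, 0, 0, 0))


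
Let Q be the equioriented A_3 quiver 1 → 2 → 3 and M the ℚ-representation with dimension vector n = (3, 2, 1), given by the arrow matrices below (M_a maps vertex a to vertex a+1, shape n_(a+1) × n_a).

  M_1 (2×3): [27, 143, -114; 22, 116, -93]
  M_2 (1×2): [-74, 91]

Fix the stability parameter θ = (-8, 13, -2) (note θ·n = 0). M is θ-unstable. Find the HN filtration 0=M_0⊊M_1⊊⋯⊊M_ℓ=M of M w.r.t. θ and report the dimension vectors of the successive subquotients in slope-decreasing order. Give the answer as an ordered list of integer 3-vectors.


Via rank(M_{q-1}∘⋯∘M_p): M ≅ I[1,1], I[1,2], I[1,3].
μ_θ-semistable layers: μ^(1)=13; μ^(2)=11/2; μ^(3)=-8

((0, 1, 0); (0, 1, 1); (3, 0, 0))


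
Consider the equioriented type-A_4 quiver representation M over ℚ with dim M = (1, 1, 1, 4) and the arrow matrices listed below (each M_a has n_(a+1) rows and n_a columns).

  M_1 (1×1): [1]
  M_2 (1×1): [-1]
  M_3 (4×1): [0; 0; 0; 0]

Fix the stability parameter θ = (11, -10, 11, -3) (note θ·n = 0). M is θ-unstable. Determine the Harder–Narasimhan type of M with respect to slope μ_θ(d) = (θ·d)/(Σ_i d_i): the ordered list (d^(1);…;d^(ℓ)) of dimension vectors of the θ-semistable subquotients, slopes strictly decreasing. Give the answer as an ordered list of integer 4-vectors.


Via rank(M_{q-1}∘⋯∘M_p): M ≅ I[1,3], I[4,4]^4.
μ_θ-semistable layers: μ^(1)=11; μ^(2)=1/2; μ^(3)=-3

((0, 0, 1, 0); (1, 1, 0, 0); (0, 0, 0, 4))


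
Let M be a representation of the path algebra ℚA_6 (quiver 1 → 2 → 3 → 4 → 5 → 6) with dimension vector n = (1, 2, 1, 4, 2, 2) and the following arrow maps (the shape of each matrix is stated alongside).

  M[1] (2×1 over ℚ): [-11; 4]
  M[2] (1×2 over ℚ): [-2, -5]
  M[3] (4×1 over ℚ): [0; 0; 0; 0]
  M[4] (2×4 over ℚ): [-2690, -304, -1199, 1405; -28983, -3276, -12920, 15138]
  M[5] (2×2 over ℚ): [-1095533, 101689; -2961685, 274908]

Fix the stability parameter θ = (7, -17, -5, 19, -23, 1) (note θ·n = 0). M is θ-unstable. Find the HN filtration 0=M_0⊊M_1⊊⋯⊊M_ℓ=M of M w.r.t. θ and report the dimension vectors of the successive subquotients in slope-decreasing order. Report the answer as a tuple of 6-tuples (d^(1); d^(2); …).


Barcode: M ≅ I[1,3], I[2,2], I[4,4]^2, I[4,6]^2. HN layers by μ_θ (5 steps, strictly decreasing):
  μ^(1)=19; μ^(2)=1; μ^(3)=-2; μ^(4)=-5; μ^(5)=-17

((0, 0, 0, 2, 0, 0); (0, 0, 0, 0, 0, 2); (0, 0, 0, 2, 2, 0); (1, 1, 1, 0, 0, 0); (0, 1, 0, 0, 0, 0))


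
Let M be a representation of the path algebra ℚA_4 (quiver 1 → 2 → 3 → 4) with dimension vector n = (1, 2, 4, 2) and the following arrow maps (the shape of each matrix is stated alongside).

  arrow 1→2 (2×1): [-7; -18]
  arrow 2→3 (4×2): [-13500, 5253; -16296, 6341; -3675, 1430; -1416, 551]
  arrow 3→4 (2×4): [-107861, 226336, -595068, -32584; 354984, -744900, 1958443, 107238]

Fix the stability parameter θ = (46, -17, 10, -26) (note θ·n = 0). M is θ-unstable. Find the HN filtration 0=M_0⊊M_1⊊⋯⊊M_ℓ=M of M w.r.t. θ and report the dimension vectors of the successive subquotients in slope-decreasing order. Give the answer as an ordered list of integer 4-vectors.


Barcode: M ≅ I[1,4], I[2,4], I[3,3]^2. HN layers by μ_θ (4 steps, strictly decreasing):
  μ^(1)=10; μ^(2)=13/4; μ^(3)=-8; μ^(4)=-17

((0, 0, 2, 0); (1, 1, 1, 1); (0, 0, 1, 1); (0, 1, 0, 0))


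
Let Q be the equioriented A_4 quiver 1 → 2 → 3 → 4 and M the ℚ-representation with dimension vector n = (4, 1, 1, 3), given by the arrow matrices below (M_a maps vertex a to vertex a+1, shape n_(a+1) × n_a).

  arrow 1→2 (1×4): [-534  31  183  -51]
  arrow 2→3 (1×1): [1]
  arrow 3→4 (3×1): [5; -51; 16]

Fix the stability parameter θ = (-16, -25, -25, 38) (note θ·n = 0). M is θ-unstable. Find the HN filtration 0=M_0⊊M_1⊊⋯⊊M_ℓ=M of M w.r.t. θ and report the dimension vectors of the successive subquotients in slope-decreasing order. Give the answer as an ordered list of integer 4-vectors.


Via rank(M_{q-1}∘⋯∘M_p): M ≅ I[1,1]^3, I[1,4], I[4,4]^2.
μ_θ-semistable layers: μ^(1)=38; μ^(2)=-16; μ^(3)=-22

((0, 0, 0, 3); (3, 0, 0, 0); (1, 1, 1, 0))


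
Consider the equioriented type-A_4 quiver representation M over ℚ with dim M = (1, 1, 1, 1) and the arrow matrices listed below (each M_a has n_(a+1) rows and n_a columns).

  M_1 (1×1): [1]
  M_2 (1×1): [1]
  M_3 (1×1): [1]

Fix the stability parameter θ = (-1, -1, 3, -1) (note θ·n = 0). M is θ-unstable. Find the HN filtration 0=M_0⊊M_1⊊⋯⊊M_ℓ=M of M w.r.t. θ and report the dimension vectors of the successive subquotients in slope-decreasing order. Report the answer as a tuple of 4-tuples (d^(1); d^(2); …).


Via rank(M_{q-1}∘⋯∘M_p): M ≅ I[1,4].
μ_θ-semistable layers: μ^(1)=1; μ^(2)=-1

((0, 0, 1, 1); (1, 1, 0, 0))


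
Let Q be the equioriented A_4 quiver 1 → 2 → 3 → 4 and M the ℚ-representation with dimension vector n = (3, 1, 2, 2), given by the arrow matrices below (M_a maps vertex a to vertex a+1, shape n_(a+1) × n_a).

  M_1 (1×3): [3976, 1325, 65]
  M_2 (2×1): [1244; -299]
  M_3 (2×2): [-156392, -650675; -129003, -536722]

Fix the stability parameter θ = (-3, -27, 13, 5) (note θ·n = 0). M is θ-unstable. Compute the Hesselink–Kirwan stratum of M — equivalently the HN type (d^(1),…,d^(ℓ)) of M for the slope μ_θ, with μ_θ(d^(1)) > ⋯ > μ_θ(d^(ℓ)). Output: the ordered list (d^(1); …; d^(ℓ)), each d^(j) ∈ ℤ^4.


Barcode: M ≅ I[1,1]^2, I[1,4], I[3,4]. HN layers by μ_θ (3 steps, strictly decreasing):
  μ^(1)=9; μ^(2)=-3; μ^(3)=-15

((0, 0, 2, 2); (2, 0, 0, 0); (1, 1, 0, 0))


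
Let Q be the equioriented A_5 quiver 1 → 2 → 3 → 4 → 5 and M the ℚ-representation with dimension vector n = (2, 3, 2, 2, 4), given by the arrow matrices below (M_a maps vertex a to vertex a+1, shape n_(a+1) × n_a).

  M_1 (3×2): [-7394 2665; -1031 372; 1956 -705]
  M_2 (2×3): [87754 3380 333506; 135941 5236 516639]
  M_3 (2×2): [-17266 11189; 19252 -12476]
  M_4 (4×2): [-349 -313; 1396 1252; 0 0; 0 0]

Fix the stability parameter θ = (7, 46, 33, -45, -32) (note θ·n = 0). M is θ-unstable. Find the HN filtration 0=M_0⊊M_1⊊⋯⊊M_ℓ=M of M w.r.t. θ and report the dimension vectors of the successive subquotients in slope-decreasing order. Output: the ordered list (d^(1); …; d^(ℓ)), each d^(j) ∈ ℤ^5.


Interval decomposition of M: I[1,2], I[1,5], I[2,4], I[5,5]^3.
HN type (ℓ=5): μ^(1)=46; μ^(2)=34/3; μ^(3)=7; μ^(4)=9/5; μ^(5)=-32

((0, 1, 0, 0, 0); (0, 1, 1, 1, 0); (1, 0, 0, 0, 0); (1, 1, 1, 1, 1); (0, 0, 0, 0, 3))


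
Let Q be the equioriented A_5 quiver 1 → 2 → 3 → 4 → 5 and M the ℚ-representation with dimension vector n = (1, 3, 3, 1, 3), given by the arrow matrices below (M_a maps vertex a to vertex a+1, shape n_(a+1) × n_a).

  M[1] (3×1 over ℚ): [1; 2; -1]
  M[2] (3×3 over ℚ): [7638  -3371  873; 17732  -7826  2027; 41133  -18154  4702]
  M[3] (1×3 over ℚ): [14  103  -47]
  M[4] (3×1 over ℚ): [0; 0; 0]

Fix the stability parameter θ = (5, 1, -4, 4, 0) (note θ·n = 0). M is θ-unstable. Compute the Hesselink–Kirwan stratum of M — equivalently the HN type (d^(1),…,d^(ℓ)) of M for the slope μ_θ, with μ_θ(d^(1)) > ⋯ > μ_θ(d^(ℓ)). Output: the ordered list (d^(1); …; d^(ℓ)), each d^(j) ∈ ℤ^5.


Interval decomposition of M: I[1,3], I[2,3], I[2,4], I[5,5]^3.
HN type (ℓ=4): μ^(1)=4; μ^(2)=2/3; μ^(3)=0; μ^(4)=-3/2

((0, 0, 0, 1, 0); (1, 1, 1, 0, 0); (0, 0, 0, 0, 3); (0, 2, 2, 0, 0))


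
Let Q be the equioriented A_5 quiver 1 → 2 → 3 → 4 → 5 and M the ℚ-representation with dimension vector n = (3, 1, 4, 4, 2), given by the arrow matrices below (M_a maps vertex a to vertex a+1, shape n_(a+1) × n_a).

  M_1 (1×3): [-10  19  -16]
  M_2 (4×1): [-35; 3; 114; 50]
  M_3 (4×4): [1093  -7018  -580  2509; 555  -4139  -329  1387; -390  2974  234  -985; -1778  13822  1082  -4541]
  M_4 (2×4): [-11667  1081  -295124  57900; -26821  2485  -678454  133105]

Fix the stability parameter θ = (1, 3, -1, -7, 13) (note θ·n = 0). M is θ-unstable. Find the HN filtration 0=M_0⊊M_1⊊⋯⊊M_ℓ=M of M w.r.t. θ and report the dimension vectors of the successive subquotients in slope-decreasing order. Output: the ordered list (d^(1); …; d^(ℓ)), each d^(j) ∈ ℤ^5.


Barcode: M ≅ I[1,1]^2, I[1,5], I[3,4]^2, I[3,5]. HN layers by μ_θ (4 steps, strictly decreasing):
  μ^(1)=13; μ^(2)=1; μ^(3)=-1; μ^(4)=-4

((0, 0, 0, 0, 2); (2, 0, 0, 0, 0); (1, 1, 1, 1, 0); (0, 0, 3, 3, 0))


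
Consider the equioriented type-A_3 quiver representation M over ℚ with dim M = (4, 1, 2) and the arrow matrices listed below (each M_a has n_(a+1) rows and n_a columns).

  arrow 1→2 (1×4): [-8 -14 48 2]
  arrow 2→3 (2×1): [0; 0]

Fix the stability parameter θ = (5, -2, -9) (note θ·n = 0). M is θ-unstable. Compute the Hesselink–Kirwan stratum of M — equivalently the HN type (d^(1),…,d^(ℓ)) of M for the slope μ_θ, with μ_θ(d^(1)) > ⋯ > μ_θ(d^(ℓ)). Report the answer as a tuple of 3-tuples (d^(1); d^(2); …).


Via rank(M_{q-1}∘⋯∘M_p): M ≅ I[1,1]^3, I[1,2], I[3,3]^2.
μ_θ-semistable layers: μ^(1)=5; μ^(2)=3/2; μ^(3)=-9

((3, 0, 0); (1, 1, 0); (0, 0, 2))


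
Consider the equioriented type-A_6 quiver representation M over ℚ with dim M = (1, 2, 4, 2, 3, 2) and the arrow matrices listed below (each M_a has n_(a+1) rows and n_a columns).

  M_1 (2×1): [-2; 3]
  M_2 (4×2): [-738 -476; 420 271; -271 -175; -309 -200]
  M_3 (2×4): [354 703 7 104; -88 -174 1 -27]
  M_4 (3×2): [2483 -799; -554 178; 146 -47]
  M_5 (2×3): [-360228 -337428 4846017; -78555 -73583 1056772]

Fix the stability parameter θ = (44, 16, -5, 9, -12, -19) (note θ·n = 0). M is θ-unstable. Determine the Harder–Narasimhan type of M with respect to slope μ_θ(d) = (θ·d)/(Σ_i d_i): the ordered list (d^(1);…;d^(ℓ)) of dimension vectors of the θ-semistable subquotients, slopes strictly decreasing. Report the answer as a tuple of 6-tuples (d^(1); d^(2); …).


Interval decomposition of M: I[1,6], I[2,6], I[3,3]^2, I[5,5].
HN type (ℓ=4): μ^(1)=11/2; μ^(2)=-11/5; μ^(3)=-5; μ^(4)=-12

((1, 1, 1, 1, 1, 1); (0, 1, 1, 1, 1, 1); (0, 0, 2, 0, 0, 0); (0, 0, 0, 0, 1, 0))


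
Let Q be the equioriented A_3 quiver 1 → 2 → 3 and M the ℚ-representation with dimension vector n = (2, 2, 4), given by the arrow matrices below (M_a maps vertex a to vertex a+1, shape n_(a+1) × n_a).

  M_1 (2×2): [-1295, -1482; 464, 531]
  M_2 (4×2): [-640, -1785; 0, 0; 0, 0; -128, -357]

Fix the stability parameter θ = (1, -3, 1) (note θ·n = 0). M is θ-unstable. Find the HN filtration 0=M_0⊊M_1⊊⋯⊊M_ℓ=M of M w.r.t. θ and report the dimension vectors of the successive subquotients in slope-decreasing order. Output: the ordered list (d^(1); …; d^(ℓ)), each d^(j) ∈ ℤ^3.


Barcode: M ≅ I[1,2], I[1,3], I[3,3]^3. HN layers by μ_θ (2 steps, strictly decreasing):
  μ^(1)=1; μ^(2)=-1

((0, 0, 4); (2, 2, 0))


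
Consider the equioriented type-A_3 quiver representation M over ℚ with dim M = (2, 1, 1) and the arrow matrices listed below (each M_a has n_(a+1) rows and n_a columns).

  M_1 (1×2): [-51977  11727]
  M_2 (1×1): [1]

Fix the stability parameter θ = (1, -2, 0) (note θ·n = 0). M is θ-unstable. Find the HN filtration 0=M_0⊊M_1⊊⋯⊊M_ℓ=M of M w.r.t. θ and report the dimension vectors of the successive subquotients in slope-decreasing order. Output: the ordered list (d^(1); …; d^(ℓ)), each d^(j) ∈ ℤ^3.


Interval decomposition of M: I[1,1], I[1,3].
HN type (ℓ=3): μ^(1)=1; μ^(2)=0; μ^(3)=-1/2

((1, 0, 0); (0, 0, 1); (1, 1, 0))


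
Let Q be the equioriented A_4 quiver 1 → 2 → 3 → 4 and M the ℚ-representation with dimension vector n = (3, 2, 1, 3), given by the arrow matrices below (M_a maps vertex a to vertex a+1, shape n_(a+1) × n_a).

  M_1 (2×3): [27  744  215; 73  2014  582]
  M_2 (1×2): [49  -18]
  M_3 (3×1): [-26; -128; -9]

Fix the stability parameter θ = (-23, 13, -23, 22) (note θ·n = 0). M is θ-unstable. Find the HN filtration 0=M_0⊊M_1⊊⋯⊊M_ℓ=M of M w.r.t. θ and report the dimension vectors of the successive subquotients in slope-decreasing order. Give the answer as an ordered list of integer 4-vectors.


Via rank(M_{q-1}∘⋯∘M_p): M ≅ I[1,1], I[1,2], I[1,4], I[4,4]^2.
μ_θ-semistable layers: μ^(1)=22; μ^(2)=13; μ^(3)=-5; μ^(4)=-23

((0, 0, 0, 3); (0, 1, 0, 0); (0, 1, 1, 0); (3, 0, 0, 0))


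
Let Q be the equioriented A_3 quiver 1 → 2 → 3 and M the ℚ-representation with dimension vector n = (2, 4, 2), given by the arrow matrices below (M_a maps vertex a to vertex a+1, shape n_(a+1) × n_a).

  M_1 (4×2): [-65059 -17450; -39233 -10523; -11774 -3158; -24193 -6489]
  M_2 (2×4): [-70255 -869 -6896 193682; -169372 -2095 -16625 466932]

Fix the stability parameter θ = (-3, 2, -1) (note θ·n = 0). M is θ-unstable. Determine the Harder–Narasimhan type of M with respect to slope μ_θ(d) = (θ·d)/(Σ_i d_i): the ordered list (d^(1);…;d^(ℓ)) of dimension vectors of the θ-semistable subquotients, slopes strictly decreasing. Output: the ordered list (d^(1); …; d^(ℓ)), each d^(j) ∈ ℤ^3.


Barcode: M ≅ I[1,3]^2, I[2,2]^2. HN layers by μ_θ (3 steps, strictly decreasing):
  μ^(1)=2; μ^(2)=1/2; μ^(3)=-3

((0, 2, 0); (0, 2, 2); (2, 0, 0))


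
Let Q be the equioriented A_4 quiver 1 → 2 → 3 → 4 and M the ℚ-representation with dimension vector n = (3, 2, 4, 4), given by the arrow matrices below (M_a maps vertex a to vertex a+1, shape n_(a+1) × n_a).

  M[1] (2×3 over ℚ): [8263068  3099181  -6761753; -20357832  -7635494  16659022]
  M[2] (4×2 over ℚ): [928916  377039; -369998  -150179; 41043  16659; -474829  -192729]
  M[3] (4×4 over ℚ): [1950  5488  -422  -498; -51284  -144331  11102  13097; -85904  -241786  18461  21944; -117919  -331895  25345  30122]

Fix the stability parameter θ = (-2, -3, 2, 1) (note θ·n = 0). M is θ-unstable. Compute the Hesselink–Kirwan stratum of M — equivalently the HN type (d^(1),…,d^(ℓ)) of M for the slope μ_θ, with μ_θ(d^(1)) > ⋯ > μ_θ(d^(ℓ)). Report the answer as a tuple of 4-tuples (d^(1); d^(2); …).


Interval decomposition of M: I[1,1]^2, I[1,4], I[2,4], I[3,3], I[3,4], I[4,4].
HN type (ℓ=6): μ^(1)=2; μ^(2)=3/2; μ^(3)=1; μ^(4)=-2; μ^(5)=-5/2; μ^(6)=-3

((0, 0, 1, 0); (0, 0, 3, 3); (0, 0, 0, 1); (2, 0, 0, 0); (1, 1, 0, 0); (0, 1, 0, 0))


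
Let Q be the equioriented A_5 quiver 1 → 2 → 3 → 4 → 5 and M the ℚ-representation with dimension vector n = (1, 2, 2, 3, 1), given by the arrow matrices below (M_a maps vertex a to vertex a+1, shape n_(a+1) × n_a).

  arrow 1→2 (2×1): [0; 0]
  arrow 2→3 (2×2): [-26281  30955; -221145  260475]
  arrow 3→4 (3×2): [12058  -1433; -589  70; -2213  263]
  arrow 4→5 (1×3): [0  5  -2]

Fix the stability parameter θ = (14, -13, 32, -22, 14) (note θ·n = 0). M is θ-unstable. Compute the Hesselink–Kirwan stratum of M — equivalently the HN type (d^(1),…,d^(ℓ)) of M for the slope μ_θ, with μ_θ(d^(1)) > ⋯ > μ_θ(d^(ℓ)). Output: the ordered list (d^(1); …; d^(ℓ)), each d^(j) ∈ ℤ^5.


Interval decomposition of M: I[1,1], I[2,2], I[2,5], I[3,4], I[4,4].
HN type (ℓ=4): μ^(1)=14; μ^(2)=5; μ^(3)=-13; μ^(4)=-22

((1, 0, 0, 0, 1); (0, 0, 2, 2, 0); (0, 2, 0, 0, 0); (0, 0, 0, 1, 0))


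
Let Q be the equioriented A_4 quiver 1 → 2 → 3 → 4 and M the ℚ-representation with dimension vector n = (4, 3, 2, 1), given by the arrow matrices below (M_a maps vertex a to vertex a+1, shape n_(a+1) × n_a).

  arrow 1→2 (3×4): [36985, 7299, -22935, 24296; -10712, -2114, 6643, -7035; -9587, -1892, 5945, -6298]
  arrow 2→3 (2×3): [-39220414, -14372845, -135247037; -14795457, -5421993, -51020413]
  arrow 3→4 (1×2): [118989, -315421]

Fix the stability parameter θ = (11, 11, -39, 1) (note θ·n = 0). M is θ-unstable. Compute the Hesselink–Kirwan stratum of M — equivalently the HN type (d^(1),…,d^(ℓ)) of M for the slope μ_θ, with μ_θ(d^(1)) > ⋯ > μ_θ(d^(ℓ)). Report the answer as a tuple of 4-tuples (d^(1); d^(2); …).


Interval decomposition of M: I[1,1], I[1,2], I[1,3], I[1,4].
HN type (ℓ=3): μ^(1)=11; μ^(2)=1; μ^(3)=-17/3

((2, 1, 0, 0); (0, 0, 0, 1); (2, 2, 2, 0))


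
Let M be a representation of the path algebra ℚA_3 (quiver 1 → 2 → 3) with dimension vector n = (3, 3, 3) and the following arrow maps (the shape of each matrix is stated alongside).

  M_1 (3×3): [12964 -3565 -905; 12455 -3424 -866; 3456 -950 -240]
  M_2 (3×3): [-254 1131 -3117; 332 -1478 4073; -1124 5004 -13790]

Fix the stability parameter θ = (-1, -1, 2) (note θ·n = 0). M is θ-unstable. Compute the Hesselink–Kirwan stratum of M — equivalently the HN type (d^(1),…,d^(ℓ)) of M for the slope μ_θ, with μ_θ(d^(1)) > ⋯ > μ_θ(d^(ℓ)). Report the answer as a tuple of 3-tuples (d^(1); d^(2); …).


Interval decomposition of M: I[1,3]^3.
HN type (ℓ=2): μ^(1)=2; μ^(2)=-1

((0, 0, 3); (3, 3, 0))


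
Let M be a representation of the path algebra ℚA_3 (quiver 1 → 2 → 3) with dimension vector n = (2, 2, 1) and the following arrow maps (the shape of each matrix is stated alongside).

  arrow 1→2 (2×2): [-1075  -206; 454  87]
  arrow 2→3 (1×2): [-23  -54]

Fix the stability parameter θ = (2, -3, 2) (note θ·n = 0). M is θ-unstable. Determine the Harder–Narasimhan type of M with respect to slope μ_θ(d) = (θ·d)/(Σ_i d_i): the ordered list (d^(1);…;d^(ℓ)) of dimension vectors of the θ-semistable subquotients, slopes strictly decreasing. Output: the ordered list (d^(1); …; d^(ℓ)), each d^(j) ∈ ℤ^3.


Barcode: M ≅ I[1,2], I[1,3]. HN layers by μ_θ (2 steps, strictly decreasing):
  μ^(1)=2; μ^(2)=-1/2

((0, 0, 1); (2, 2, 0))


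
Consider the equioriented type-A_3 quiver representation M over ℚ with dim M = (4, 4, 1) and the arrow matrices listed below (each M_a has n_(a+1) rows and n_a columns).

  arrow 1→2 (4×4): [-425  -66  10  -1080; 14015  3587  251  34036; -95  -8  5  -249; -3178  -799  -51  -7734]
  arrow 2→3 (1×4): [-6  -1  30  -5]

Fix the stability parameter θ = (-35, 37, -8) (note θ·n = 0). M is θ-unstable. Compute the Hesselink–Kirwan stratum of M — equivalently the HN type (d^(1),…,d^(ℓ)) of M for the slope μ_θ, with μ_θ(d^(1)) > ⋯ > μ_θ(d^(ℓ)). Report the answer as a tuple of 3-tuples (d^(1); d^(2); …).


Interval decomposition of M: I[1,2]^3, I[1,3].
HN type (ℓ=3): μ^(1)=37; μ^(2)=29/2; μ^(3)=-35

((0, 3, 0); (0, 1, 1); (4, 0, 0))


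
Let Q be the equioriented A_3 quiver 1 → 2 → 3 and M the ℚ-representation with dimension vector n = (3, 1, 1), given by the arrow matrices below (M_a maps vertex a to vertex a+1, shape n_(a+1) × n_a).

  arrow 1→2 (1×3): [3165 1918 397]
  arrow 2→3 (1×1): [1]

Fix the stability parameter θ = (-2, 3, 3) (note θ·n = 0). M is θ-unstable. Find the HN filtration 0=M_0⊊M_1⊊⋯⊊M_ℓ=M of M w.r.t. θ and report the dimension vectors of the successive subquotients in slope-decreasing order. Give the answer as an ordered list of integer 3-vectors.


Via rank(M_{q-1}∘⋯∘M_p): M ≅ I[1,1]^2, I[1,3].
μ_θ-semistable layers: μ^(1)=3; μ^(2)=-2

((0, 1, 1); (3, 0, 0))


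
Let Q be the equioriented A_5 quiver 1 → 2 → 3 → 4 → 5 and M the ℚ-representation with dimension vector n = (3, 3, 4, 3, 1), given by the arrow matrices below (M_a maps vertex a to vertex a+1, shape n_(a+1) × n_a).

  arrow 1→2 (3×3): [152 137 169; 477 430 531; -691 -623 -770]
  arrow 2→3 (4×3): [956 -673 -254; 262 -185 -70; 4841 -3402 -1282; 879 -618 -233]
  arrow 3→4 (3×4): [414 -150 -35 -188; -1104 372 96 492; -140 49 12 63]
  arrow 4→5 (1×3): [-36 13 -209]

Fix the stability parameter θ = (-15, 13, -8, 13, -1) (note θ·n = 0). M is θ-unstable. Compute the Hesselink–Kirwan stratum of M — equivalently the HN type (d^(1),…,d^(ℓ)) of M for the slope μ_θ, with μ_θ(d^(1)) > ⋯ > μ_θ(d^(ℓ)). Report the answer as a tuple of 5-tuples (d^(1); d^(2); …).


Interval decomposition of M: I[1,1], I[1,3], I[1,4], I[2,5], I[3,3], I[4,4].
HN type (ℓ=5): μ^(1)=13; μ^(2)=6; μ^(3)=5/2; μ^(4)=-8; μ^(5)=-15

((0, 0, 0, 2, 0); (0, 0, 0, 1, 1); (0, 3, 3, 0, 0); (0, 0, 1, 0, 0); (3, 0, 0, 0, 0))


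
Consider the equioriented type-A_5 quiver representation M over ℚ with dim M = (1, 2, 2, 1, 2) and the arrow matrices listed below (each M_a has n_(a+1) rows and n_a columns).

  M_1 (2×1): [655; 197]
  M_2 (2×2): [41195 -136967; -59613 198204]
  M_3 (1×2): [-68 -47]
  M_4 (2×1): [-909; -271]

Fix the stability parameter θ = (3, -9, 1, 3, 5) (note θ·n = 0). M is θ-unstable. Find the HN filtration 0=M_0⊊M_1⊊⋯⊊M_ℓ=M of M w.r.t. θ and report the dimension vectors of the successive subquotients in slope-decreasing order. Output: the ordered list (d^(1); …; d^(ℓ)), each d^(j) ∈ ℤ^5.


Barcode: M ≅ I[1,5], I[2,3], I[5,5]. HN layers by μ_θ (5 steps, strictly decreasing):
  μ^(1)=5; μ^(2)=3; μ^(3)=1; μ^(4)=-3; μ^(5)=-9

((0, 0, 0, 0, 2); (0, 0, 0, 1, 0); (0, 0, 2, 0, 0); (1, 1, 0, 0, 0); (0, 1, 0, 0, 0))


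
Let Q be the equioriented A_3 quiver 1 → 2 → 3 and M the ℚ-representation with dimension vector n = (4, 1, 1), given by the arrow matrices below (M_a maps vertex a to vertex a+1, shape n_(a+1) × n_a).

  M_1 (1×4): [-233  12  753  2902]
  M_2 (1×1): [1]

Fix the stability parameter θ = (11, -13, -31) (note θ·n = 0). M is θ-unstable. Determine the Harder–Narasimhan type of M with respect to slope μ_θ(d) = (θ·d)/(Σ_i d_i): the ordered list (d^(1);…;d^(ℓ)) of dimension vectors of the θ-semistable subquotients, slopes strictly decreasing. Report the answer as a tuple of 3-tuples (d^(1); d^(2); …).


Barcode: M ≅ I[1,1]^3, I[1,3]. HN layers by μ_θ (2 steps, strictly decreasing):
  μ^(1)=11; μ^(2)=-11

((3, 0, 0); (1, 1, 1))


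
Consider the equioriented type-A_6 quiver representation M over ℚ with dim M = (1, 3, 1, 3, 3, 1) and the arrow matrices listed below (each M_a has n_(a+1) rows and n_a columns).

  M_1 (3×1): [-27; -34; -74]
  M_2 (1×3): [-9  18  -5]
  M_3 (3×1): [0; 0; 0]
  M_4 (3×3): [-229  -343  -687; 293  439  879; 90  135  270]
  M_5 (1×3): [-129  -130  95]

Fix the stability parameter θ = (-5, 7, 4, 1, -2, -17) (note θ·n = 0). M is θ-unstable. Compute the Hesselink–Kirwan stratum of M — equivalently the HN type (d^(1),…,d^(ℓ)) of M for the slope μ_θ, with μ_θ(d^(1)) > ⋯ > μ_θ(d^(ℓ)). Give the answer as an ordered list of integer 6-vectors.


Via rank(M_{q-1}∘⋯∘M_p): M ≅ I[1,3], I[2,2]^2, I[4,4], I[4,5], I[4,6], I[5,5].
μ_θ-semistable layers: μ^(1)=7; μ^(2)=11/2; μ^(3)=1; μ^(4)=-1/2; μ^(5)=-2; μ^(6)=-5; μ^(7)=-6

((0, 2, 0, 0, 0, 0); (0, 1, 1, 0, 0, 0); (0, 0, 0, 1, 0, 0); (0, 0, 0, 1, 1, 0); (0, 0, 0, 0, 1, 0); (1, 0, 0, 0, 0, 0); (0, 0, 0, 1, 1, 1))


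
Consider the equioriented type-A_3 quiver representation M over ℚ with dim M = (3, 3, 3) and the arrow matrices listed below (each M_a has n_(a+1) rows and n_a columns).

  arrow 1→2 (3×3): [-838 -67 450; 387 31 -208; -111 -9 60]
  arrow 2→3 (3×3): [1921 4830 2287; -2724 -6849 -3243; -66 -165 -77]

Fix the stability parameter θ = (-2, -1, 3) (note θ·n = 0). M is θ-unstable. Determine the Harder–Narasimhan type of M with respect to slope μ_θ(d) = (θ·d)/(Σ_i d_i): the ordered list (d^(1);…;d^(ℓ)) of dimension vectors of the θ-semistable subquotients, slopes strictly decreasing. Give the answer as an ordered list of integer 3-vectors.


Barcode: M ≅ I[1,1], I[1,2], I[1,3], I[2,3], I[3,3]. HN layers by μ_θ (3 steps, strictly decreasing):
  μ^(1)=3; μ^(2)=-1; μ^(3)=-2

((0, 0, 3); (0, 3, 0); (3, 0, 0))


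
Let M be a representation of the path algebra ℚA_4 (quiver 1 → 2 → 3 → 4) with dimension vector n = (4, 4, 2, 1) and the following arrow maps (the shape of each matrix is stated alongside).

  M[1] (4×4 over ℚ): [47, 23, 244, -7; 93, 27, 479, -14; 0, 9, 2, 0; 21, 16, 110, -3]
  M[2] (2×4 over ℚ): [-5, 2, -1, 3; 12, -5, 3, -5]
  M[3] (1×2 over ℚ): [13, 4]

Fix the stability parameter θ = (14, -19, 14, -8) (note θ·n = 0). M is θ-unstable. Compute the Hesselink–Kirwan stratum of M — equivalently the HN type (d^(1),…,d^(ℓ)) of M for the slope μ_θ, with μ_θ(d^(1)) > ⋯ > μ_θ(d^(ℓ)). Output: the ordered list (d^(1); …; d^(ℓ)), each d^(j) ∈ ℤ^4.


Via rank(M_{q-1}∘⋯∘M_p): M ≅ I[1,2]^2, I[1,3], I[1,4].
μ_θ-semistable layers: μ^(1)=14; μ^(2)=3; μ^(3)=-5/2

((0, 0, 1, 0); (0, 0, 1, 1); (4, 4, 0, 0))


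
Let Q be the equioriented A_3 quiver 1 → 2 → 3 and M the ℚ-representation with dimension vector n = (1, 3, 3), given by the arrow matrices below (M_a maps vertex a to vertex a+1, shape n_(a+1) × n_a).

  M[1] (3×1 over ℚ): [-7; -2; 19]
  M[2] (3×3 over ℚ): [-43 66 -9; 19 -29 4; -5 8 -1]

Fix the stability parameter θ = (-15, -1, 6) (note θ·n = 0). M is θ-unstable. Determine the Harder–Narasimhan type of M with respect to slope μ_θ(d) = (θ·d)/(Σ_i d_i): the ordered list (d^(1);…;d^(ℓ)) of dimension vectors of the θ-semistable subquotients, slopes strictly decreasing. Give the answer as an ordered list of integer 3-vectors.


Interval decomposition of M: I[1,3], I[2,2], I[2,3], I[3,3].
HN type (ℓ=3): μ^(1)=6; μ^(2)=-1; μ^(3)=-15

((0, 0, 3); (0, 3, 0); (1, 0, 0))
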